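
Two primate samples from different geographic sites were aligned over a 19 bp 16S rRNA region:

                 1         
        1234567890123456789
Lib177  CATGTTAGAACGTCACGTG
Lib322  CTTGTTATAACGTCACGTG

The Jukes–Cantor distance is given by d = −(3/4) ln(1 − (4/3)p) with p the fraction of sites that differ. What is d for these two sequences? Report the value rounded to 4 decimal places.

Differing sites — 2:A/T; 8:G/T.
p = 2/19 = 0.105263.
d = −0.75 · ln(1 − (4/3)·0.105263) = −0.75 · ln(0.859649) = −0.75 · (-0.151231) = 0.1134.

0.1134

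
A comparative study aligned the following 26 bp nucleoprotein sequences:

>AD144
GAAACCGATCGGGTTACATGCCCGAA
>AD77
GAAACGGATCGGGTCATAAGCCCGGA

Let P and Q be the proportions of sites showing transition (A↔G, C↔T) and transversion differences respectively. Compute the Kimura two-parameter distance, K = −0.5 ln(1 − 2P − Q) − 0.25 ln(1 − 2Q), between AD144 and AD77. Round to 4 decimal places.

Differing sites — 6:C/G (Tv); 15:T/C (Ti); 17:C/T (Ti); 19:T/A (Tv); 25:A/G (Ti).
Of the 5 differences, 3 transitions and 2 transversions over 26 sites: P = 3/26 = 0.115385, Q = 2/26 = 0.076923.
d = −0.5·ln(0.692307) − 0.25·ln(0.846154) = −0.5·(-0.367726) − 0.25·(-0.167054) = 0.2256.

0.2256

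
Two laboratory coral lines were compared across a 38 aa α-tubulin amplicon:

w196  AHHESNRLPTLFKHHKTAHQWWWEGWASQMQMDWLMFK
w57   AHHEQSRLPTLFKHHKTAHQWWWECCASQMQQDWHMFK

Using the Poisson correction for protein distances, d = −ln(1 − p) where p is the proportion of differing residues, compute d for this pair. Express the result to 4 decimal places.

Mismatches occur at site 5 (S↔Q), site 6 (N↔S), site 25 (G↔C), site 26 (W↔C), site 32 (M↔Q), site 35 (L↔H).
p = 6/38 = 0.157895.
d = −ln(1 − 0.157895) = −ln(0.842105) = 0.1719.

0.1719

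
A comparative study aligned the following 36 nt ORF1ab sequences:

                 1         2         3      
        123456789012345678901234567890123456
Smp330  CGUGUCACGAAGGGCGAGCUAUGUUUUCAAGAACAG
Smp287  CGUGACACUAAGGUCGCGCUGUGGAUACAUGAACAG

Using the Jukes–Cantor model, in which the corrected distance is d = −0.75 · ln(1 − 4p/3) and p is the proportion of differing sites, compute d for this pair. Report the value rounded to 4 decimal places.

0.3041

The sequences differ at positions 5 (U/A), 9 (G/U), 14 (G/U), 17 (A/C), 21 (A/G), 24 (U/G), 25 (U/A), 27 (U/A), 30 (A/U).
p = 9/36 = 0.250000.
d = −0.75 · ln(1 − (4/3)·0.250000) = −0.75 · ln(0.666667) = −0.75 · (-0.405465) = 0.3041.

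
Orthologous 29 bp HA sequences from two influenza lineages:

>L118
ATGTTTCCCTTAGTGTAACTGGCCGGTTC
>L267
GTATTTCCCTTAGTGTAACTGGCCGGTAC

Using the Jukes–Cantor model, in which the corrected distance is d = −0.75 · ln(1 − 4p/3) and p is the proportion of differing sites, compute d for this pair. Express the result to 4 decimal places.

0.1113

Mismatches occur at site 1 (A→G), site 3 (G→A), site 28 (T→A).
p = 3/29 = 0.103448.
d = −0.75 · ln(1 − (4/3)·0.103448) = −0.75 · ln(0.862069) = −0.75 · (-0.148420) = 0.1113.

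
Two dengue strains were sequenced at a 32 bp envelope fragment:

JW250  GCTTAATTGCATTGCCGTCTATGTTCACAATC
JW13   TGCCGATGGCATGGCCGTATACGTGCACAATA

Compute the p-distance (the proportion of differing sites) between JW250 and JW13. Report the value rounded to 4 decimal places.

Differing sites — 1:G/T; 2:C/G; 3:T/C; 4:T/C; 5:A/G; 8:T/G; 13:T/G; 19:C/A; 22:T/C; 25:T/G; 32:C/A.
There are 11 differences over 32 sites, so p = 11/32 = 0.3438.

0.3438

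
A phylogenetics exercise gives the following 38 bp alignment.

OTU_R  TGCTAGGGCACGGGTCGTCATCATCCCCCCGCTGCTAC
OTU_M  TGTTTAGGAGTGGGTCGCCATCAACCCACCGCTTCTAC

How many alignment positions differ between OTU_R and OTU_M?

10

Differing sites — 3:C/T; 5:A/T; 6:G/A; 9:C/A; 10:A/G; 11:C/T; 18:T/C; 24:T/A; 28:C/A; 34:G/T.
That gives 10 mismatches out of 38 aligned sites, so the Hamming distance is 10.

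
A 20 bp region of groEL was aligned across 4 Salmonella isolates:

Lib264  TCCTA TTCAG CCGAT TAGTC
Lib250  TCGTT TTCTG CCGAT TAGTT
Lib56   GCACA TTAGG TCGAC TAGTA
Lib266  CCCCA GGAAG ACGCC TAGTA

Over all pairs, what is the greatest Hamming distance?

Pairwise Hamming distances:
  Lib264 vs Lib250: 4
  Lib264 vs Lib56: 8
  Lib264 vs Lib266: 9
  Lib250 vs Lib56: 9
  Lib250 vs Lib266: 12
  Lib56 vs Lib266: 7
The largest is 12, between Lib250 and Lib266.

12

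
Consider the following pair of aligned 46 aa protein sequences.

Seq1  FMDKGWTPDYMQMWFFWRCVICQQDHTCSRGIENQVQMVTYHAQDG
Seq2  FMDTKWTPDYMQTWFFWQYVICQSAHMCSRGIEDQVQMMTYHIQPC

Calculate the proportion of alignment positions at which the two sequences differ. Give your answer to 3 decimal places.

Mismatches occur at site 4 (K↔T), site 5 (G↔K), site 13 (M↔T), site 18 (R↔Q), site 19 (C↔Y), site 24 (Q↔S), site 25 (D↔A), site 27 (T↔M), site 34 (N↔D), site 39 (V↔M), site 43 (A↔I), site 45 (D↔P), site 46 (G↔C).
There are 13 differences over 46 sites, so p = 13/46 = 0.283.

0.283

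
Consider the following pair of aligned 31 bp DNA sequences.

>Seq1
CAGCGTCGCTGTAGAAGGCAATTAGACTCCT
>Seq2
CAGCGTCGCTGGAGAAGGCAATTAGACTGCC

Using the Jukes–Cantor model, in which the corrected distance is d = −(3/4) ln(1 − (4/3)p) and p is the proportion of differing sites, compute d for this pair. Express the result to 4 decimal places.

The sequences differ at positions 12 (T/G), 29 (C/G), 31 (T/C).
p = 3/31 = 0.096774.
d = −0.75 · ln(1 − (4/3)·0.096774) = −0.75 · ln(0.870968) = −0.75 · (-0.138150) = 0.1036.

0.1036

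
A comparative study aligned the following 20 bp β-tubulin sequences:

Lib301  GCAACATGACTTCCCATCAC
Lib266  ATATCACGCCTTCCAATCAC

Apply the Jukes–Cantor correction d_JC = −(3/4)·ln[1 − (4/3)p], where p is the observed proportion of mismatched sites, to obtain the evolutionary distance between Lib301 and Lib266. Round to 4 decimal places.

0.3831

The sequences differ at positions 1 (G/A), 2 (C/T), 4 (A/T), 7 (T/C), 9 (A/C), 15 (C/A).
p = 6/20 = 0.300000.
d = −0.75 · ln(1 − (4/3)·0.300000) = −0.75 · ln(0.600000) = −0.75 · (-0.510826) = 0.3831.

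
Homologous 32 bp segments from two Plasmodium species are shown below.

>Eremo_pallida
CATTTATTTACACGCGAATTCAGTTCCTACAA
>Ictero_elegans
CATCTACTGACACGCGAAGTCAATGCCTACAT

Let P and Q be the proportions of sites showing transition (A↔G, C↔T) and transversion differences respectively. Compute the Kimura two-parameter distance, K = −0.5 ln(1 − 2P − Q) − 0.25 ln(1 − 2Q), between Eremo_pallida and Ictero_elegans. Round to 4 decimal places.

Differing sites — 4:T/C (Ti); 7:T/C (Ti); 9:T/G (Tv); 19:T/G (Tv); 23:G/A (Ti); 25:T/G (Tv); 32:A/T (Tv).
Of the 7 differences, 3 transitions and 4 transversions over 32 sites: P = 3/32 = 0.093750, Q = 4/32 = 0.125000.
d = −0.5·ln(0.687500) − 0.25·ln(0.750000) = −0.5·(-0.374693) − 0.25·(-0.287682) = 0.2593.

0.2593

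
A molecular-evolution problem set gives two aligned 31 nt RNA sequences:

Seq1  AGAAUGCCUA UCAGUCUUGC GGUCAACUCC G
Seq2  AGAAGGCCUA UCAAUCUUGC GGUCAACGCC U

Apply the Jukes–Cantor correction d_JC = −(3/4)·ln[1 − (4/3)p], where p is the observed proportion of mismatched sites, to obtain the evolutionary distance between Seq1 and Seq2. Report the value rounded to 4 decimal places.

Differing sites — 5:U/G; 14:G/A; 28:U/G; 31:G/U.
p = 4/31 = 0.129032.
d = −0.75 · ln(1 − (4/3)·0.129032) = −0.75 · ln(0.827957) = −0.75 · (-0.188794) = 0.1416.

0.1416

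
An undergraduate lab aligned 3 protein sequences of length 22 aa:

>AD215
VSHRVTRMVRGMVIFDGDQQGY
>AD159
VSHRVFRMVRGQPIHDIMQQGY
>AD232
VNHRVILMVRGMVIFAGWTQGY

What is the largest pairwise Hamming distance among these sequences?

10

Pairwise Hamming distances:
  AD215 vs AD159: 6
  AD215 vs AD232: 6
  AD159 vs AD232: 10
The largest is 10, between AD159 and AD232.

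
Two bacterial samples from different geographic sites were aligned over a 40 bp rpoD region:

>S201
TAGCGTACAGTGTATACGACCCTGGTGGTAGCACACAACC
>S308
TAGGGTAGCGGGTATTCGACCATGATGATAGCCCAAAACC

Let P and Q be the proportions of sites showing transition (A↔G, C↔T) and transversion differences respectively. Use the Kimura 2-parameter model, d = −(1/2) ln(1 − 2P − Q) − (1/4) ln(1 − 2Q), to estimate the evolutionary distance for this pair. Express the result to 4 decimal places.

0.3060

Mismatches occur at site 4 (C/G, transversion), site 8 (C/G, transversion), site 9 (A/C, transversion), site 11 (T/G, transversion), site 16 (A/T, transversion), site 22 (C/A, transversion), site 25 (G/A, transition), site 28 (G/A, transition), site 33 (A/C, transversion), site 36 (C/A, transversion).
Of the 10 differences, 2 transitions and 8 transversions over 40 sites: P = 2/40 = 0.050000, Q = 8/40 = 0.200000.
d = −0.5·ln(0.700000) − 0.25·ln(0.600000) = −0.5·(-0.356675) − 0.25·(-0.510826) = 0.3060.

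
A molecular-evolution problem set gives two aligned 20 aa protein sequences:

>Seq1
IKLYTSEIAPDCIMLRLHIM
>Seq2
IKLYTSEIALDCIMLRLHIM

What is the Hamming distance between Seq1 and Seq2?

A single mismatch occurs at site 10 (P/L).
That gives 1 mismatch out of 20 aligned sites, so the Hamming distance is 1.

1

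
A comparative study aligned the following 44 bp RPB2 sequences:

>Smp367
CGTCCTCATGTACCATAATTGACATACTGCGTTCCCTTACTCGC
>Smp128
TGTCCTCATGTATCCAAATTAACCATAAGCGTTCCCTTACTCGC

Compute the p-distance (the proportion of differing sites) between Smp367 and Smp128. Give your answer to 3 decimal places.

The sequences differ at positions 1 (C/T), 13 (C/T), 15 (A/C), 16 (T/A), 21 (G/A), 24 (A/C), 25 (T/A), 26 (A/T), 27 (C/A), 28 (T/A).
There are 10 differences over 44 sites, so p = 10/44 = 0.227.

0.227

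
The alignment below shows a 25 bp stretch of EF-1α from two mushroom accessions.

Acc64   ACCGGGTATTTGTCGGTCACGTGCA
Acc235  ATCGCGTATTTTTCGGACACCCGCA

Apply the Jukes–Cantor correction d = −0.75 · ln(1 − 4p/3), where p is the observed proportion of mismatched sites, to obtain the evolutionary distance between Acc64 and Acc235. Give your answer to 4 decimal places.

0.2892

Differing sites — 2:C/T; 5:G/C; 12:G/T; 17:T/A; 21:G/C; 22:T/C.
p = 6/25 = 0.240000.
d = −0.75 · ln(1 − (4/3)·0.240000) = −0.75 · ln(0.680000) = −0.75 · (-0.385662) = 0.2892.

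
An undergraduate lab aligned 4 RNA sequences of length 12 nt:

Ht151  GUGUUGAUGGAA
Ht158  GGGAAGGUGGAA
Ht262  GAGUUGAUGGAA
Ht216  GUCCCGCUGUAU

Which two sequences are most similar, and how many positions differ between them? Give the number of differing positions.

1

Pairwise Hamming distances:
  Ht151 vs Ht158: 4
  Ht151 vs Ht262: 1
  Ht151 vs Ht216: 6
  Ht158 vs Ht262: 4
  Ht158 vs Ht216: 7
  Ht262 vs Ht216: 7
The smallest is 1, between Ht151 and Ht262.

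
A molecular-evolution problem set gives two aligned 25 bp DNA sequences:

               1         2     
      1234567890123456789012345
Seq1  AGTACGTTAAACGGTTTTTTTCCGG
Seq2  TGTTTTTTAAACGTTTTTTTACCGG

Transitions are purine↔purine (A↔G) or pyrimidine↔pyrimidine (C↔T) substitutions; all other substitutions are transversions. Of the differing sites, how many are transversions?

5

The sequences differ at positions 1 (A/T, transversion), 4 (A/T, transversion), 5 (C/T, transition), 6 (G/T, transversion), 14 (G/T, transversion), 21 (T/A, transversion).
Of the 6 differences, 1 transition and 5 transversions, so the answer is 5.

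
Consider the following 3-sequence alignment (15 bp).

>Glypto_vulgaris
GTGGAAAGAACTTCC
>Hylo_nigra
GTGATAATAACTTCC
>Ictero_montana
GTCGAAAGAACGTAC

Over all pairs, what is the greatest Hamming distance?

6

Pairwise Hamming distances:
  Glypto_vulgaris vs Hylo_nigra: 3
  Glypto_vulgaris vs Ictero_montana: 3
  Hylo_nigra vs Ictero_montana: 6
The largest is 6, between Hylo_nigra and Ictero_montana.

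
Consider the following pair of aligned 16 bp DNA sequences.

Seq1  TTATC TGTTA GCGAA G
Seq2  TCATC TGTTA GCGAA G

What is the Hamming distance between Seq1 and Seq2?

1

The sequences differ at position 2 (T/C).
That gives 1 mismatch out of 16 aligned sites, so the Hamming distance is 1.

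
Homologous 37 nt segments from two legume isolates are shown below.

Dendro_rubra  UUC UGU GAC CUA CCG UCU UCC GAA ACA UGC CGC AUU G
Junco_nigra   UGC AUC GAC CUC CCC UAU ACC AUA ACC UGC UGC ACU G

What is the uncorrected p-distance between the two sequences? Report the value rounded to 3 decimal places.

0.351

Mismatches occur at site 2 (U↔G), site 4 (U↔A), site 5 (G↔U), site 6 (U↔C), site 12 (A↔C), site 15 (G↔C), site 17 (C↔A), site 19 (U↔A), site 22 (G↔A), site 23 (A↔U), site 27 (A↔C), site 31 (C↔U), site 35 (U↔C).
There are 13 differences over 37 sites, so p = 13/37 = 0.351.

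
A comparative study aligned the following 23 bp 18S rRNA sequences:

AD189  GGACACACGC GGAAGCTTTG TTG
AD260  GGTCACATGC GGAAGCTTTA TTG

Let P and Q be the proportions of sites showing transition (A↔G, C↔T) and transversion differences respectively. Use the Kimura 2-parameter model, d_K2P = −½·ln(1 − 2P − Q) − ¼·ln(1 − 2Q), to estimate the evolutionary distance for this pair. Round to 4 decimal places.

The sequences differ at positions 3 (A/T, transversion), 8 (C/T, transition), 20 (G/A, transition).
Of the 3 differences, 2 transitions and 1 transversion over 23 sites: P = 2/23 = 0.086957, Q = 1/23 = 0.043478.
d = −0.5·ln(0.782608) − 0.25·ln(0.913044) = −0.5·(-0.245123) − 0.25·(-0.090971) = 0.1453.

0.1453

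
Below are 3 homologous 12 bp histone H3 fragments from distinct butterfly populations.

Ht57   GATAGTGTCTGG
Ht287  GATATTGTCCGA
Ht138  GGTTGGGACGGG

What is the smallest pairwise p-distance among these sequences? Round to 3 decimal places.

0.250

Pairwise Hamming distances:
  Ht57 vs Ht287: 3
  Ht57 vs Ht138: 5
  Ht287 vs Ht138: 7
The smallest is 3 mismatches, between Ht57 and Ht287; p = 3/12 = 0.250.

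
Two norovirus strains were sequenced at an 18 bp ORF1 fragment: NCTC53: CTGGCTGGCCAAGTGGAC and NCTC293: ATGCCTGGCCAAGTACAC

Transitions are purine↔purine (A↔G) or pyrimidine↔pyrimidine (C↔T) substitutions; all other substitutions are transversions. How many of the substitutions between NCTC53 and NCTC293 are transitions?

1

Mismatches occur at site 1 (C→A, transversion), site 4 (G→C, transversion), site 15 (G→A, transition), site 16 (G→C, transversion).
Of the 4 differences, 1 transition and 3 transversions, so the answer is 1.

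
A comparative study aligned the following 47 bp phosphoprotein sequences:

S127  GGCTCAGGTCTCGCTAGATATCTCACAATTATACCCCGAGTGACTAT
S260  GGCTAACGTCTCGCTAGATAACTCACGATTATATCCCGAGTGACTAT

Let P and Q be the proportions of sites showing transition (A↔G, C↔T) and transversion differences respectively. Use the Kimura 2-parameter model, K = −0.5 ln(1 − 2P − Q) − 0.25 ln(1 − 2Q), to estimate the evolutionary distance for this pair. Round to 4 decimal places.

The sequences differ at positions 5 (C/A, transversion), 7 (G/C, transversion), 21 (T/A, transversion), 27 (A/G, transition), 34 (C/T, transition).
Of the 5 differences, 2 transitions and 3 transversions over 47 sites: P = 2/47 = 0.042553, Q = 3/47 = 0.063830.
d = −0.5·ln(0.851064) − 0.25·ln(0.872340) = −0.5·(-0.161268) − 0.25·(-0.136576) = 0.1148.

0.1148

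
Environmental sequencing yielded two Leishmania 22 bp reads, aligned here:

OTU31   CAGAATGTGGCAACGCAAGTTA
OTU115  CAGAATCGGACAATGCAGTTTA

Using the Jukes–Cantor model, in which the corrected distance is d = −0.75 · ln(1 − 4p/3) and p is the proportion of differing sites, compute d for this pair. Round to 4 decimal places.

0.3390

Differing sites — 7:G/C; 8:T/G; 10:G/A; 14:C/T; 18:A/G; 19:G/T.
p = 6/22 = 0.272727.
d = −0.75 · ln(1 − (4/3)·0.272727) = −0.75 · ln(0.636364) = −0.75 · (-0.451985) = 0.3390.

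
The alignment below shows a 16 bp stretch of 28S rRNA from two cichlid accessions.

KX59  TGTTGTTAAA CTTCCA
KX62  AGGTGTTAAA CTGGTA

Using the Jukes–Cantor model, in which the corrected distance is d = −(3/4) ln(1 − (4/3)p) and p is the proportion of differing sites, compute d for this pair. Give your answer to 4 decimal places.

0.4042

Differing sites — 1:T/A; 3:T/G; 13:T/G; 14:C/G; 15:C/T.
p = 5/16 = 0.312500.
d = −0.75 · ln(1 − (4/3)·0.312500) = −0.75 · ln(0.583333) = −0.75 · (-0.538997) = 0.4042.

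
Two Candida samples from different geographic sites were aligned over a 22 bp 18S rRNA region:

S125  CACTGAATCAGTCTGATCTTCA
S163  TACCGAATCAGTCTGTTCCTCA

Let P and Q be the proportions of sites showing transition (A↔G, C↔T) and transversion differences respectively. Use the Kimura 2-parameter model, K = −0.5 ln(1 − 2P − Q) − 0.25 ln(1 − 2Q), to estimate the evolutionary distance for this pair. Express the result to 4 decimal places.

The sequences differ at positions 1 (C/T, transition), 4 (T/C, transition), 16 (A/T, transversion), 19 (T/C, transition).
Of the 4 differences, 3 transitions and 1 transversion over 22 sites: P = 3/22 = 0.136364, Q = 1/22 = 0.045455.
d = −0.5·ln(0.681817) − 0.25·ln(0.909090) = −0.5·(-0.382994) − 0.25·(-0.095311) = 0.2153.

0.2153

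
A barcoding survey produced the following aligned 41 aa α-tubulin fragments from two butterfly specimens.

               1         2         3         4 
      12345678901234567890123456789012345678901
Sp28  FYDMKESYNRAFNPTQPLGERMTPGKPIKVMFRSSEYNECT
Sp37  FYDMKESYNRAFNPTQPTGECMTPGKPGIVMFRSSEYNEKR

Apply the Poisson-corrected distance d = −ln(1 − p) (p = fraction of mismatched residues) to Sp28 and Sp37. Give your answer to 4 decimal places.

0.1582

Mismatches occur at site 18 (L/T), site 21 (R/C), site 28 (I/G), site 29 (K/I), site 40 (C/K), site 41 (T/R).
p = 6/41 = 0.146341.
d = −ln(1 − 0.146341) = −ln(0.853659) = 0.1582.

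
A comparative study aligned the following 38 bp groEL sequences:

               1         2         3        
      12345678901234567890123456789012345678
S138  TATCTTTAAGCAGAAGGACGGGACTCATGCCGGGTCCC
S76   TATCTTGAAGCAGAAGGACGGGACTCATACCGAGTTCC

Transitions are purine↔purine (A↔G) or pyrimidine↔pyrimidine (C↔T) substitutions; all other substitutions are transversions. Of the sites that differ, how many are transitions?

3

The sequences differ at positions 7 (T/G, transversion), 29 (G/A, transition), 33 (G/A, transition), 36 (C/T, transition).
Of the 4 differences, 3 transitions and 1 transversion, so the answer is 3.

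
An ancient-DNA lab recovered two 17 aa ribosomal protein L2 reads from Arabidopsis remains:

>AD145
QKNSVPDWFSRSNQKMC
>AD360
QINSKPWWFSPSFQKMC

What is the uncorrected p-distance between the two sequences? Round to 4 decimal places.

0.2941

Mismatches occur at site 2 (K→I), site 5 (V→K), site 7 (D→W), site 11 (R→P), site 13 (N→F).
There are 5 differences over 17 sites, so p = 5/17 = 0.2941.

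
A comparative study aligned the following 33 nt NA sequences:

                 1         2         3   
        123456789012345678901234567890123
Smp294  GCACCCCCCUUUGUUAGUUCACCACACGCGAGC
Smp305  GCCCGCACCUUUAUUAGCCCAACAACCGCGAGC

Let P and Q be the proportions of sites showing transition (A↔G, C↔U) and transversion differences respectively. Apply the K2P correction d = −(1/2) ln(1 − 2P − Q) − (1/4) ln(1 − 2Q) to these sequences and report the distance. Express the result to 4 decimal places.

0.3390

Differing sites — 3:A/C (Tv); 5:C/G (Tv); 7:C/A (Tv); 13:G/A (Ti); 18:U/C (Ti); 19:U/C (Ti); 22:C/A (Tv); 25:C/A (Tv); 26:A/C (Tv).
Of the 9 differences, 3 transitions and 6 transversions over 33 sites: P = 3/33 = 0.090909, Q = 6/33 = 0.181818.
d = −0.5·ln(0.636364) − 0.25·ln(0.636364) = −0.5·(-0.451985) − 0.25·(-0.451985) = 0.3390.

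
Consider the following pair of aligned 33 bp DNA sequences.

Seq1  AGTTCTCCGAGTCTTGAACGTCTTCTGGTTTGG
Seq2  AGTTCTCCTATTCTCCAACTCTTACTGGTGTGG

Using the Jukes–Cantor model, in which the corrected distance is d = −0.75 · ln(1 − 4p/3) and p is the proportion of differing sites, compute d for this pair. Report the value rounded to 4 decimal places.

Differing sites — 9:G/T; 11:G/T; 15:T/C; 16:G/C; 20:G/T; 21:T/C; 22:C/T; 24:T/A; 30:T/G.
p = 9/33 = 0.272727.
d = −0.75 · ln(1 − (4/3)·0.272727) = −0.75 · ln(0.636364) = −0.75 · (-0.451985) = 0.3390.

0.3390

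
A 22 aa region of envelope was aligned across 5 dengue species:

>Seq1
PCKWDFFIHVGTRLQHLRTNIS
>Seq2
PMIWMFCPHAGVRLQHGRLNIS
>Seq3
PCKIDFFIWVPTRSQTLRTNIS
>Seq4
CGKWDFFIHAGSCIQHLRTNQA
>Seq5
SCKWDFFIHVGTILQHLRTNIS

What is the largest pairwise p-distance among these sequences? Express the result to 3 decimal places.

Pairwise Hamming distances:
  Seq1 vs Seq2: 9
  Seq1 vs Seq3: 5
  Seq1 vs Seq4: 8
  Seq1 vs Seq5: 2
  Seq2 vs Seq3: 14
  Seq2 vs Seq4: 13
  Seq2 vs Seq5: 11
  Seq3 vs Seq4: 12
  Seq3 vs Seq5: 7
  Seq4 vs Seq5: 8
The largest is 14 mismatches, between Seq2 and Seq3; p = 14/22 = 0.636.

0.636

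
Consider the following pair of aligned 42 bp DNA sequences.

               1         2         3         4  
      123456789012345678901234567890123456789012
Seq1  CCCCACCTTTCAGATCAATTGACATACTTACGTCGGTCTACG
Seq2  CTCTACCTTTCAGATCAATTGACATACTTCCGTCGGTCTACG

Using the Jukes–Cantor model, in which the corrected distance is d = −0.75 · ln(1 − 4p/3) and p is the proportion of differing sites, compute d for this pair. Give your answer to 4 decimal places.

0.0751

The sequences differ at positions 2 (C/T), 4 (C/T), 30 (A/C).
p = 3/42 = 0.071429.
d = −0.75 · ln(1 − (4/3)·0.071429) = −0.75 · ln(0.904761) = −0.75 · (-0.100084) = 0.0751.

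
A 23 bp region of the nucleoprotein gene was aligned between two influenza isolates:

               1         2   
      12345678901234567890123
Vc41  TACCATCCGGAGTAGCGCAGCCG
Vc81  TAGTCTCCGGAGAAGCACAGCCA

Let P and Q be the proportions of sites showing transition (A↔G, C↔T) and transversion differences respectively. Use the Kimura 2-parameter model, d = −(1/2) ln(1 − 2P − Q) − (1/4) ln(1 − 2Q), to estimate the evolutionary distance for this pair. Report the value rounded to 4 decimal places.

Mismatches occur at site 3 (C/G, transversion), site 4 (C/T, transition), site 5 (A/C, transversion), site 13 (T/A, transversion), site 17 (G/A, transition), site 23 (G/A, transition).
Of the 6 differences, 3 transitions and 3 transversions over 23 sites: P = 3/23 = 0.130435, Q = 3/23 = 0.130435.
d = −0.5·ln(0.608695) − 0.25·ln(0.739130) = −0.5·(-0.496438) − 0.25·(-0.302281) = 0.3238.

0.3238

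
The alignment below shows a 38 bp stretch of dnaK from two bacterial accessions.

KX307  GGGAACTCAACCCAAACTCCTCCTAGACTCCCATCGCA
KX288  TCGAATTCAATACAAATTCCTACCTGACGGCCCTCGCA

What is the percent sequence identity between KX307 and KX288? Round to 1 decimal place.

Differing sites — 1:G/T; 2:G/C; 6:C/T; 11:C/T; 12:C/A; 17:C/T; 22:C/A; 24:T/C; 25:A/T; 29:T/G; 30:C/G; 33:A/C.
26 of the 38 sites match, so the percent identity is 26/38 × 100 = 68.4%.

68.4%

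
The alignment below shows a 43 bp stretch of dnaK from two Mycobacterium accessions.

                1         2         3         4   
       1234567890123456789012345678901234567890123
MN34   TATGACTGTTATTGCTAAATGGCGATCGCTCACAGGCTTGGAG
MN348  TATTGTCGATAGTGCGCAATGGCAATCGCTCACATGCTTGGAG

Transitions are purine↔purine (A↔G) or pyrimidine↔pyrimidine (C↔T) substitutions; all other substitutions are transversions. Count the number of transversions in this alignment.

Differing sites — 4:G/T (Tv); 5:A/G (Ti); 6:C/T (Ti); 7:T/C (Ti); 9:T/A (Tv); 12:T/G (Tv); 16:T/G (Tv); 17:A/C (Tv); 24:G/A (Ti); 35:G/T (Tv).
Of the 10 differences, 4 transitions and 6 transversions, so the answer is 6.

6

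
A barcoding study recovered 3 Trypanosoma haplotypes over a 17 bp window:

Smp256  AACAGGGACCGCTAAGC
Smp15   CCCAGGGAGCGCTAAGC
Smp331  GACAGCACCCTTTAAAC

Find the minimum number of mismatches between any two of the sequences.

3

Pairwise Hamming distances:
  Smp256 vs Smp15: 3
  Smp256 vs Smp331: 7
  Smp15 vs Smp331: 9
The smallest is 3, between Smp256 and Smp15.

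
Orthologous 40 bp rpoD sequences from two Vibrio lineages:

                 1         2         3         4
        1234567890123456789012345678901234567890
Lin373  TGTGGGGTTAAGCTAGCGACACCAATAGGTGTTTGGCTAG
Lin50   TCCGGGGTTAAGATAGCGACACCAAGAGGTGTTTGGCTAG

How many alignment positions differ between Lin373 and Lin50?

Differing sites — 2:G/C; 3:T/C; 13:C/A; 26:T/G.
That gives 4 mismatches out of 40 aligned sites, so the Hamming distance is 4.

4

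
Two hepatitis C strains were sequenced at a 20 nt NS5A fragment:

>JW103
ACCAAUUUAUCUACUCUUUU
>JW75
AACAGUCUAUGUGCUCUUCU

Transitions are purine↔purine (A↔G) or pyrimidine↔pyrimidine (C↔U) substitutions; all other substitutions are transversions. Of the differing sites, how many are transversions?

Mismatches occur at site 2 (C↔A, transversion), site 5 (A↔G, transition), site 7 (U↔C, transition), site 11 (C↔G, transversion), site 13 (A↔G, transition), site 19 (U↔C, transition).
Of the 6 differences, 4 transitions and 2 transversions, so the answer is 2.

2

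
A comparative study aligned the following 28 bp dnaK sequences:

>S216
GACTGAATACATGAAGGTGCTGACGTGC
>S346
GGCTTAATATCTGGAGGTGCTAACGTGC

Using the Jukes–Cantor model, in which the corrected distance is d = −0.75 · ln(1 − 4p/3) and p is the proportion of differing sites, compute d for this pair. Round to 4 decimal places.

Differing sites — 2:A/G; 5:G/T; 10:C/T; 11:A/C; 14:A/G; 22:G/A.
p = 6/28 = 0.214286.
d = −0.75 · ln(1 − (4/3)·0.214286) = −0.75 · ln(0.714285) = −0.75 · (-0.336473) = 0.2524.

0.2524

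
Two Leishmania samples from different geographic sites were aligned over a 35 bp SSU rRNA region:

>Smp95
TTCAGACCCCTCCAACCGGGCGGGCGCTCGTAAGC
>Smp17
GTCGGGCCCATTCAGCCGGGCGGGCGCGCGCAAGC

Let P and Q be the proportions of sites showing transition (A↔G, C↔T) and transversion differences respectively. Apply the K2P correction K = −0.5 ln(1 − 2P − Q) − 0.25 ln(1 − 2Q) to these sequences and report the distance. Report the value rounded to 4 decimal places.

Differing sites — 1:T/G (Tv); 4:A/G (Ti); 6:A/G (Ti); 10:C/A (Tv); 12:C/T (Ti); 15:A/G (Ti); 28:T/G (Tv); 31:T/C (Ti).
Of the 8 differences, 5 transitions and 3 transversions over 35 sites: P = 5/35 = 0.142857, Q = 3/35 = 0.085714.
d = −0.5·ln(0.628572) − 0.25·ln(0.828572) = −0.5·(-0.464305) − 0.25·(-0.188052) = 0.2792.

0.2792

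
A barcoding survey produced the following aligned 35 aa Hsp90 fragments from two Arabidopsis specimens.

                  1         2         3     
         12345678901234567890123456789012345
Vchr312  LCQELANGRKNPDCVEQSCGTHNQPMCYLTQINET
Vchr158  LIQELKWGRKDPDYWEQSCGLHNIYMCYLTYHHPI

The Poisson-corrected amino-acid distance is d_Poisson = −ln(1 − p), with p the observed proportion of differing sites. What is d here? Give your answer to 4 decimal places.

0.5108

Differing sites — 2:C/I; 6:A/K; 7:N/W; 11:N/D; 14:C/Y; 15:V/W; 21:T/L; 24:Q/I; 25:P/Y; 31:Q/Y; 32:I/H; 33:N/H; 34:E/P; 35:T/I.
p = 14/35 = 0.400000.
d = −ln(1 − 0.400000) = −ln(0.600000) = 0.5108.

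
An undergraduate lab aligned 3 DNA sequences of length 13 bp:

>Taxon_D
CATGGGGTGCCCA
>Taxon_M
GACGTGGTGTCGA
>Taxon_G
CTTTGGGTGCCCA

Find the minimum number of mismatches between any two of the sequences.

Pairwise Hamming distances:
  Taxon_D vs Taxon_M: 5
  Taxon_D vs Taxon_G: 2
  Taxon_M vs Taxon_G: 7
The smallest is 2, between Taxon_D and Taxon_G.

2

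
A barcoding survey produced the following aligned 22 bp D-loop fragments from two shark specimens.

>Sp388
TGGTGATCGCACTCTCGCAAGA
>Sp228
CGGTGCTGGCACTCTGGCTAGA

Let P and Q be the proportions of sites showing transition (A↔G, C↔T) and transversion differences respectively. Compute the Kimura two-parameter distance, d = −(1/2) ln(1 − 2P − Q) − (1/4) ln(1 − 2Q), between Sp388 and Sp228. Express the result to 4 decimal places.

0.2722

Differing sites — 1:T/C (Ti); 6:A/C (Tv); 8:C/G (Tv); 16:C/G (Tv); 19:A/T (Tv).
Of the 5 differences, 1 transition and 4 transversions over 22 sites: P = 1/22 = 0.045455, Q = 4/22 = 0.181818.
d = −0.5·ln(0.727272) − 0.25·ln(0.636364) = −0.5·(-0.318455) − 0.25·(-0.451985) = 0.2722.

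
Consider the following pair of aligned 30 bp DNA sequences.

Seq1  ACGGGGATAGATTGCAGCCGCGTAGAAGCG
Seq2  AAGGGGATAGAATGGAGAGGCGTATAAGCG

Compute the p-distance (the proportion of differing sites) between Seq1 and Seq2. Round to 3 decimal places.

The sequences differ at positions 2 (C/A), 12 (T/A), 15 (C/G), 18 (C/A), 19 (C/G), 25 (G/T).
There are 6 differences over 30 sites, so p = 6/30 = 0.200.

0.200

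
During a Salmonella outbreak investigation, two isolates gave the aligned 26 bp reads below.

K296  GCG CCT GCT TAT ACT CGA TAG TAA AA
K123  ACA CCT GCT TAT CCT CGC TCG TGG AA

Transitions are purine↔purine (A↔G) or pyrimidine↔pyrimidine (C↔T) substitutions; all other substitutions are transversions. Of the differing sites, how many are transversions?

3

The sequences differ at positions 1 (G/A, transition), 3 (G/A, transition), 13 (A/C, transversion), 18 (A/C, transversion), 20 (A/C, transversion), 23 (A/G, transition), 24 (A/G, transition).
Of the 7 differences, 4 transitions and 3 transversions, so the answer is 3.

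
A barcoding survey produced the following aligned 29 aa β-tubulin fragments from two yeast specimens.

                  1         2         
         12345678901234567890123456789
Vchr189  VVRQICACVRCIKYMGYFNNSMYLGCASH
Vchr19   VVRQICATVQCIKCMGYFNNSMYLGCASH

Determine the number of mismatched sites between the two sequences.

3

The sequences differ at positions 8 (C/T), 10 (R/Q), 14 (Y/C).
That gives 3 mismatches out of 29 aligned sites, so the Hamming distance is 3.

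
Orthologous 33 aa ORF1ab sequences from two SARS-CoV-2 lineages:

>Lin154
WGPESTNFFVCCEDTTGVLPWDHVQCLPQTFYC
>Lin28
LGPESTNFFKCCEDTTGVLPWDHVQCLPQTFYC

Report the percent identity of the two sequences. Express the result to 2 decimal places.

93.94%

Differing sites — 1:W/L; 10:V/K.
31 of the 33 sites match, so the percent identity is 31/33 × 100 = 93.94%.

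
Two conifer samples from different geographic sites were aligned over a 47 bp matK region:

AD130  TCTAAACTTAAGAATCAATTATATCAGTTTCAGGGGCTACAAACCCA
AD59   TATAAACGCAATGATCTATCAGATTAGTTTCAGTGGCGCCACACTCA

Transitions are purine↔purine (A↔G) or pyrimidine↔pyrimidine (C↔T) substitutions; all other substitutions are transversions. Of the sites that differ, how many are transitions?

Mismatches occur at site 2 (C/A, transversion), site 8 (T/G, transversion), site 9 (T/C, transition), site 12 (G/T, transversion), site 13 (A/G, transition), site 17 (A/T, transversion), site 20 (T/C, transition), site 22 (T/G, transversion), site 25 (C/T, transition), site 34 (G/T, transversion), site 38 (T/G, transversion), site 39 (A/C, transversion), site 42 (A/C, transversion), site 45 (C/T, transition).
Of the 14 differences, 5 transitions and 9 transversions, so the answer is 5.

5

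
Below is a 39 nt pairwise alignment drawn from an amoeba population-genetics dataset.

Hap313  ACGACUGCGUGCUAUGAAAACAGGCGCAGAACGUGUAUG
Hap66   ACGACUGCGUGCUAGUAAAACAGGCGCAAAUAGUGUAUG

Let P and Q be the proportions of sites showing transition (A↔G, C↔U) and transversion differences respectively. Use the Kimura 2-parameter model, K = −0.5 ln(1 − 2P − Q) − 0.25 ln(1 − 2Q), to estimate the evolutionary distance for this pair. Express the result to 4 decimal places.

0.1409

The sequences differ at positions 15 (U/G, transversion), 16 (G/U, transversion), 29 (G/A, transition), 31 (A/U, transversion), 32 (C/A, transversion).
Of the 5 differences, 1 transition and 4 transversions over 39 sites: P = 1/39 = 0.025641, Q = 4/39 = 0.102564.
d = −0.5·ln(0.846154) − 0.25·ln(0.794872) = −0.5·(-0.167054) − 0.25·(-0.229574) = 0.1409.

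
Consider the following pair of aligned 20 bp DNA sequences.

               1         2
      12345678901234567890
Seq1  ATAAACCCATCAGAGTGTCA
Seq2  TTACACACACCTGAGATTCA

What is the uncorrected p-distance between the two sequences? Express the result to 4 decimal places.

0.3500

The sequences differ at positions 1 (A/T), 4 (A/C), 7 (C/A), 10 (T/C), 12 (A/T), 16 (T/A), 17 (G/T).
There are 7 differences over 20 sites, so p = 7/20 = 0.3500.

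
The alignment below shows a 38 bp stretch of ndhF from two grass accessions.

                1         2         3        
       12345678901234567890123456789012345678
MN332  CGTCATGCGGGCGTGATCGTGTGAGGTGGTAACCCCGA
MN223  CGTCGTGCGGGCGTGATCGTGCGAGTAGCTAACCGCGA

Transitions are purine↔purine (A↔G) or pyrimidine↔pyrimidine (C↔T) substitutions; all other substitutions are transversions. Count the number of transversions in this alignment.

Mismatches occur at site 5 (A↔G, transition), site 22 (T↔C, transition), site 26 (G↔T, transversion), site 27 (T↔A, transversion), site 29 (G↔C, transversion), site 35 (C↔G, transversion).
Of the 6 differences, 2 transitions and 4 transversions, so the answer is 4.

4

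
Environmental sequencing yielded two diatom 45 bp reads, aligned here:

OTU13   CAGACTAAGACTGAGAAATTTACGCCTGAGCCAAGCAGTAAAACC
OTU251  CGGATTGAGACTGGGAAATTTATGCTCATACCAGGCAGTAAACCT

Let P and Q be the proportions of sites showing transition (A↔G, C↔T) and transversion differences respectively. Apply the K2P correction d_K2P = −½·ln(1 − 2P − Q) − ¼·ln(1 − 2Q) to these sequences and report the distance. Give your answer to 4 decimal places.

Mismatches occur at site 2 (A/G, transition), site 5 (C/T, transition), site 7 (A/G, transition), site 14 (A/G, transition), site 23 (C/T, transition), site 26 (C/T, transition), site 27 (T/C, transition), site 28 (G/A, transition), site 29 (A/T, transversion), site 30 (G/A, transition), site 34 (A/G, transition), site 43 (A/C, transversion), site 45 (C/T, transition).
Of the 13 differences, 11 transitions and 2 transversions over 45 sites: P = 11/45 = 0.244444, Q = 2/45 = 0.044444.
d = −0.5·ln(0.466668) − 0.25·ln(0.911112) = −0.5·(-0.762137) − 0.25·(-0.093089) = 0.4043.

0.4043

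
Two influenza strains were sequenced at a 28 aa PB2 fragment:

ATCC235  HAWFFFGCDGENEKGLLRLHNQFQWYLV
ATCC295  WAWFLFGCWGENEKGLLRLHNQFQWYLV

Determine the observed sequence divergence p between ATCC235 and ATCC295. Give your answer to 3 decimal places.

0.107

Differing sites — 1:H/W; 5:F/L; 9:D/W.
There are 3 differences over 28 sites, so p = 3/28 = 0.107.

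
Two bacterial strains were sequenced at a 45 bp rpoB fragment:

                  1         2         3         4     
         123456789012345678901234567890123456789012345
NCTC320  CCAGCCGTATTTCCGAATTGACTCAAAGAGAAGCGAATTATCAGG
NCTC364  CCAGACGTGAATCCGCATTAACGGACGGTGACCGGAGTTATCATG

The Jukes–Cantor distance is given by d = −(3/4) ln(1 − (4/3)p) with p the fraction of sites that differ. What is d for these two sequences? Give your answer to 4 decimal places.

0.4819

Differing sites — 5:C/A; 9:A/G; 10:T/A; 11:T/A; 16:A/C; 20:G/A; 23:T/G; 24:C/G; 26:A/C; 27:A/G; 29:A/T; 32:A/C; 33:G/C; 34:C/G; 37:A/G; 44:G/T.
p = 16/45 = 0.355556.
d = −0.75 · ln(1 − (4/3)·0.355556) = −0.75 · ln(0.525925) = −0.75 · (-0.642597) = 0.4819.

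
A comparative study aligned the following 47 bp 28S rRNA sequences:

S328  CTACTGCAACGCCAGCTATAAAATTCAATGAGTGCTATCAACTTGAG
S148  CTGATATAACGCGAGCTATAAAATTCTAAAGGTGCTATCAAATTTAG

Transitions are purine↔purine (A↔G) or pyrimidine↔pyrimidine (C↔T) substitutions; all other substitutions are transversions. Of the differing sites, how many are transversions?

Differing sites — 3:A/G (Ti); 4:C/A (Tv); 6:G/A (Ti); 7:C/T (Ti); 13:C/G (Tv); 27:A/T (Tv); 29:T/A (Tv); 30:G/A (Ti); 31:A/G (Ti); 42:C/A (Tv); 45:G/T (Tv).
Of the 11 differences, 5 transitions and 6 transversions, so the answer is 6.

6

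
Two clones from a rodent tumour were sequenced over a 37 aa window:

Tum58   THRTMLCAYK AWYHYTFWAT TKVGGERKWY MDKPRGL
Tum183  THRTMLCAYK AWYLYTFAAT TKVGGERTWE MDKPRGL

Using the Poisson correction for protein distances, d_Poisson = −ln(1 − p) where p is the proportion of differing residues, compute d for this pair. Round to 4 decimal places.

0.1144

Mismatches occur at site 14 (H→L), site 18 (W→A), site 28 (K→T), site 30 (Y→E).
p = 4/37 = 0.108108.
d = −ln(1 − 0.108108) = −ln(0.891892) = 0.1144.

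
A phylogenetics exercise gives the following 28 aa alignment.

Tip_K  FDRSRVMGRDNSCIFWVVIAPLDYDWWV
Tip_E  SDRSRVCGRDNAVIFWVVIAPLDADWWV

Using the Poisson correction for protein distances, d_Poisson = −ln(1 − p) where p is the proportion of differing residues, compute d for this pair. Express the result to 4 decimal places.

0.1967

Mismatches occur at site 1 (F↔S), site 7 (M↔C), site 12 (S↔A), site 13 (C↔V), site 24 (Y↔A).
p = 5/28 = 0.178571.
d = −ln(1 − 0.178571) = −ln(0.821429) = 0.1967.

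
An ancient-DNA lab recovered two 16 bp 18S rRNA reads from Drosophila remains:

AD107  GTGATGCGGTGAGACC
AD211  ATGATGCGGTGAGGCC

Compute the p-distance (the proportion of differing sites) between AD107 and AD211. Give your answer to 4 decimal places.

0.1250

Differing sites — 1:G/A; 14:A/G.
There are 2 differences over 16 sites, so p = 2/16 = 0.1250.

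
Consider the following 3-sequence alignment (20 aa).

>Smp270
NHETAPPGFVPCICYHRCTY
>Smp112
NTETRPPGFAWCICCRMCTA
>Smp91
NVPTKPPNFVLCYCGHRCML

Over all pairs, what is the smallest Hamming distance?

Pairwise Hamming distances:
  Smp270 vs Smp112: 8
  Smp270 vs Smp91: 9
  Smp112 vs Smp91: 12
The smallest is 8, between Smp270 and Smp112.

8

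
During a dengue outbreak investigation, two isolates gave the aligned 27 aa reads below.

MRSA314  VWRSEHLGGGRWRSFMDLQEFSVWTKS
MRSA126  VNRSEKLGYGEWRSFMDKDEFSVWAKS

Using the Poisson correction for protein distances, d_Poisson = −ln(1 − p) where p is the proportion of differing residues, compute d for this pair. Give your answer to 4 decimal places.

0.3001

Mismatches occur at site 2 (W→N), site 6 (H→K), site 9 (G→Y), site 11 (R→E), site 18 (L→K), site 19 (Q→D), site 25 (T→A).
p = 7/27 = 0.259259.
d = −ln(1 − 0.259259) = −ln(0.740741) = 0.3001.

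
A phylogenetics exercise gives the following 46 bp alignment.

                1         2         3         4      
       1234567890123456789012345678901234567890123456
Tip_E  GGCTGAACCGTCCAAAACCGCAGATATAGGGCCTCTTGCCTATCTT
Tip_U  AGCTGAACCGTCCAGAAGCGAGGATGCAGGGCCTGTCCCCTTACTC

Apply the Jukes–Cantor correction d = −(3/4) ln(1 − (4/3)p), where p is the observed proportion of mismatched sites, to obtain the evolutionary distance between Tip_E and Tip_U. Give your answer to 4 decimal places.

The sequences differ at positions 1 (G/A), 15 (A/G), 18 (C/G), 21 (C/A), 22 (A/G), 26 (A/G), 27 (T/C), 35 (C/G), 37 (T/C), 38 (G/C), 42 (A/T), 43 (T/A), 46 (T/C).
p = 13/46 = 0.282609.
d = −0.75 · ln(1 − (4/3)·0.282609) = −0.75 · ln(0.623188) = −0.75 · (-0.472907) = 0.3547.

0.3547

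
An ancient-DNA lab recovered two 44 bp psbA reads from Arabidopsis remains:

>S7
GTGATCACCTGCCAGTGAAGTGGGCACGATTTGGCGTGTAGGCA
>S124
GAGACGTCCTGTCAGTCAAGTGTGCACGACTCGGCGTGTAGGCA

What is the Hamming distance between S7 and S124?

Mismatches occur at site 2 (T/A), site 5 (T/C), site 6 (C/G), site 7 (A/T), site 12 (C/T), site 17 (G/C), site 23 (G/T), site 30 (T/C), site 32 (T/C).
That gives 9 mismatches out of 44 aligned sites, so the Hamming distance is 9.

9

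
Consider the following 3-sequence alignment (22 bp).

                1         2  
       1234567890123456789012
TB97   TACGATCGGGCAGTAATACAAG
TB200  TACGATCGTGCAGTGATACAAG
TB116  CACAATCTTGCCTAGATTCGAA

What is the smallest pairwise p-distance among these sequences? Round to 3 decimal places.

Pairwise Hamming distances:
  TB97 vs TB200: 2
  TB97 vs TB116: 11
  TB200 vs TB116: 9
The smallest is 2 mismatches, between TB97 and TB200; p = 2/22 = 0.091.

0.091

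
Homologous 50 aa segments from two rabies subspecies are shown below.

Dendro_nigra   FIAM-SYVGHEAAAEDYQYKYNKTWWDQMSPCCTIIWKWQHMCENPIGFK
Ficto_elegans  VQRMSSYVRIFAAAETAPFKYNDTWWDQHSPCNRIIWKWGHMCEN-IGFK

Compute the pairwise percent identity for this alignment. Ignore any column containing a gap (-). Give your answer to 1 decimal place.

Excluding the 2 gap columns leaves 48 comparable sites.
Differing sites — 1:F/V; 2:I/Q; 3:A/R; 9:G/R; 10:H/I; 11:E/F; 16:D/T; 17:Y/A; 18:Q/P; 19:Y/F; 23:K/D; 29:M/H; 33:C/N; 34:T/R; 40:Q/G.
33 of the 48 comparable sites match, so the percent identity is 33/48 × 100 = 68.8%.

68.8%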